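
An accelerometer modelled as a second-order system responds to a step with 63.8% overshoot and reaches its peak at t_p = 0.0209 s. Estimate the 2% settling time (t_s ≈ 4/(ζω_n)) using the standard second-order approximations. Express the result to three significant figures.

ζ from %OS: ζ = |ln 0.638|/√(π²+ln²0.638) = 0.142.
From t_p = π/ω_d, ω_d = π/0.0209 = 150 rad/s, so ω_n = ω_d/√(1−ζ²) = 152 rad/s.
t_s ≈ 4/(ζω_n) = 4/(0.142·152) = 0.186 s.

t_s ≈ 0.186 s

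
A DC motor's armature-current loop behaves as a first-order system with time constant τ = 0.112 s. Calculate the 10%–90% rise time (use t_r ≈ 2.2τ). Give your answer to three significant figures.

t_r ≈ 0.246 s

t_r ≈ 2.2τ = 0.246 s.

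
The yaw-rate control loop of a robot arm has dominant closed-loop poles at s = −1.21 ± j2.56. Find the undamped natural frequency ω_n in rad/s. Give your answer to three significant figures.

|pole| = ω_n = √(1.21² + 2.56²) = 2.83 rad/s; ζ = cos θ = σ/ω_n = 0.427.

ω_n ≈ 2.83 rad/s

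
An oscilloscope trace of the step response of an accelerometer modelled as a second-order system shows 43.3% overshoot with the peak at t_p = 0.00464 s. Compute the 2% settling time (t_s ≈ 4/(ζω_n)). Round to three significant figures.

t_s ≈ 0.0222 s

The overshoot fixes ζ = −ln(OS)/√(π²+ln²(OS)) = 0.257.
From t_p = π/ω_d, ω_d = π/0.00464 = 677 rad/s, so ω_n = ω_d/√(1−ζ²) = 701 rad/s.
t_s ≈ 4/(ζω_n) = 4/(0.257·701) = 0.0222 s.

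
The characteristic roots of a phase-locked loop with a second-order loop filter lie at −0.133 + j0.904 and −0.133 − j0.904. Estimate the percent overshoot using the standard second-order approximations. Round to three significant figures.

The poles are at −σ ± jω_d with σ = 0.133 and ω_d = 0.904, so ω_n = √(σ²+ω_d²) = 0.914 rad/s and ζ = σ/ω_n = 0.146.
%OS = 100 e^{−πζ/√(1−ζ²)} with ζ = 0.146 gives 63.0%.

%OS ≈ 63.0%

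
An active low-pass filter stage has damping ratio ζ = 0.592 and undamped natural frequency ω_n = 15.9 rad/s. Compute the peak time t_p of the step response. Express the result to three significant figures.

t_p ≈ 0.245 s

The damped frequency is ω_d = ω_n√(1−ζ²) = 15.9·√(1−0.350) = 12.8 rad/s.
Peak time t_p = π/ω_d = π/12.8 = 0.245 s.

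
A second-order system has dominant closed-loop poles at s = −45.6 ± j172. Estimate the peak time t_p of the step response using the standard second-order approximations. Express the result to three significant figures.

t_p = π/ω_d with ω_d = 172 (the imaginary part), so t_p = 0.0183 s.

t_p ≈ 0.0183 s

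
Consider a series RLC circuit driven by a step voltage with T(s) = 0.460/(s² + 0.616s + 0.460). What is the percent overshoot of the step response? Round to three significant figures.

ω_n = √0.460 = 0.678 rad/s; ζ = 0.616/(2·0.678) = 0.454.
Overshoot: exp(−π·0.454/√(1−0.454²)) = 0.202, i.e. 20.2%.

%OS ≈ 20.2%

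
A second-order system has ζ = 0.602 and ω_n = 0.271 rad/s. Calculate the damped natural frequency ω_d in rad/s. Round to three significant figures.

ω_d ≈ 0.216 rad/s

ω_d = ω_n√(1−ζ²) = 0.271·√0.638 = 0.216 rad/s.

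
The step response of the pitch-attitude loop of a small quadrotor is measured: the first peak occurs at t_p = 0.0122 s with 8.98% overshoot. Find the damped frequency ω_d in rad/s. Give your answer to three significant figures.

ω_d ≈ 258 rad/s

t_p = π/ω_d, so ω_d = π/0.0122 = 258 rad/s.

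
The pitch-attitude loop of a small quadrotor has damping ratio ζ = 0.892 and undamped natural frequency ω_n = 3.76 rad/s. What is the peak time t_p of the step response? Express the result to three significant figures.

The damped frequency is ω_d = ω_n√(1−ζ²) = 3.76·√(1−0.796) = 1.70 rad/s.
Peak time t_p = π/ω_d = π/1.70 = 1.85 s.

t_p ≈ 1.85 s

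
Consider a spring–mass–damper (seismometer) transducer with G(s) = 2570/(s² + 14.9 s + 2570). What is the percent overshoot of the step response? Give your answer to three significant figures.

%OS ≈ 62.7%

ω_n = √2570 = 50.7 rad/s; ζ = 14.9/(2·50.7) = 0.147.
Overshoot: exp(−π·0.147/√(1−0.147²)) = 0.627, i.e. 62.7%.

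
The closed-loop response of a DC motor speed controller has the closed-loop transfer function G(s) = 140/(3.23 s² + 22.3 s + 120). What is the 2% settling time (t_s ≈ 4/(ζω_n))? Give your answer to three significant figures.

Dividing through by 3.23: denominator becomes s² + 6.904 s + 37.15.
So ω_n = √37.15 = 6.10 rad/s and ζ = 6.904/(2·6.10) = 0.566.
t_s ≈ 4/(ζω_n) = 1.16 s.

t_s ≈ 1.16 s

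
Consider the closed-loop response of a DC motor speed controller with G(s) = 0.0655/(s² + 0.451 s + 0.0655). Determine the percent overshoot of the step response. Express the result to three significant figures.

ω_n = √0.0655 = 0.256 rad/s; ζ = 0.451/(2·0.256) = 0.881.
Overshoot: exp(−π·0.881/√(1−0.881²)) = 0.00287, i.e. 0.287%.

%OS ≈ 0.287%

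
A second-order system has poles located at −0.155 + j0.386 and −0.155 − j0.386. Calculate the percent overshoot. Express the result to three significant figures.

|pole| = ω_n = √(0.155² + 0.386²) = 0.416 rad/s; ζ = cos θ = σ/ω_n = 0.373.
%OS = 100 e^{−πζ/√(1−ζ²)} with ζ = 0.373 gives 28.3%.

%OS ≈ 28.3%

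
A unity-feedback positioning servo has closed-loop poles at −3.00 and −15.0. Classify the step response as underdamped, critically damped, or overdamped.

overdamped

Since the poles are distinct, negative and real, the response is overdamped.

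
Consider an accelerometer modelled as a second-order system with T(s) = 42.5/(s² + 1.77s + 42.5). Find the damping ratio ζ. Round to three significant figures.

Comparing the denominator to s² + 2ζω_n s + ω_n²: ω_n = √42.5 = 6.52 rad/s, and 2ζω_n = 1.77 so ζ = 1.77/(2·6.52) = 0.136.

ζ ≈ 0.136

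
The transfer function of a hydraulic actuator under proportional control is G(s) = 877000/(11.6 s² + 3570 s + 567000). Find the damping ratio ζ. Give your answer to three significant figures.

ζ ≈ 0.696

Dividing through by 11.6: denominator becomes s² + 307.8 s + 48880.
So ω_n = √48880 = 221 rad/s and ζ = 307.8/(2·221) = 0.696.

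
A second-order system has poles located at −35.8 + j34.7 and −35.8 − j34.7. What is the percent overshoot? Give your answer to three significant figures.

%OS ≈ 3.91%

With σ = 35.8, ω_d = 34.7: ω_n = √(σ²+ω_d²) = 49.9 rad/s, ζ = σ/ω_n = 0.718.
%OS = 100 e^{−πζ/√(1−ζ²)} with ζ = 0.718 gives 3.91%.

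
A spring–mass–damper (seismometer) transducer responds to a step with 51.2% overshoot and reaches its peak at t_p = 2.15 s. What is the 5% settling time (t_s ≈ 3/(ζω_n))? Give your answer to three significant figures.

t_s ≈ 9.64 s

The overshoot fixes ζ = −ln(OS)/√(π²+ln²(OS)) = 0.208.
From t_p = π/ω_d, ω_d = π/2.15 = 1.46 rad/s, so ω_n = ω_d/√(1−ζ²) = 1.49 rad/s.
t_s ≈ 3/(ζω_n) = 3/(0.208·1.49) = 9.64 s.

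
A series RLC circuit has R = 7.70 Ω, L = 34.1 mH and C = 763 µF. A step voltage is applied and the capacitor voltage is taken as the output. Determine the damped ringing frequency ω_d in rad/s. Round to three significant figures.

For a series RLC circuit (capacitor voltage as output), ω_n = 1/√(LC) = 1/√(34.1 mH · 763 µF) = 196 rad/s.
ζ = (R/2)·√(C/L) = (7.70/2)·√(763 µF/34.1 mH) = 0.576.
ω_d = 196·√(1 − 0.576²) = 160 rad/s.

ω_d ≈ 160 rad/s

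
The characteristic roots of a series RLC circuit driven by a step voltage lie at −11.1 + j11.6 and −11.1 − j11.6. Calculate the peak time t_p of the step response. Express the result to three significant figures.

t_p = π/ω_d with ω_d = 11.6 (the imaginary part), so t_p = 0.271 s.

t_p ≈ 0.271 s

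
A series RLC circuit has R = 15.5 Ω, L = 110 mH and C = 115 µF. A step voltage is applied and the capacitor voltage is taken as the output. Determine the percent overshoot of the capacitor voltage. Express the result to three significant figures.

%OS ≈ 44.3%

For a series RLC circuit (capacitor voltage as output), ω_n = 1/√(LC) = 1/√(110 mH · 115 µF) = 281 rad/s.
ζ = (R/2)·√(C/L) = (15.5/2)·√(115 µF/110 mH) = 0.251.
%OS = 100 e^{−πζ/√(1−ζ²)} with ζ = 0.251 gives 44.3%.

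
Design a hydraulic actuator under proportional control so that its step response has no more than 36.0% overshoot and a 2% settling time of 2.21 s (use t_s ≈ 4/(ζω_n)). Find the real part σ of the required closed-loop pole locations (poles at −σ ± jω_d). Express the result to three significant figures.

σ ≈ 1.81

The settling-time spec alone fixes σ = ζω_n = 4/t_s = 4/2.21 = 1.81.
(Overshoot then fixes ζ = 0.309 and hence ω_d = σ·√(1−ζ²)/ζ = 5.57 rad/s.)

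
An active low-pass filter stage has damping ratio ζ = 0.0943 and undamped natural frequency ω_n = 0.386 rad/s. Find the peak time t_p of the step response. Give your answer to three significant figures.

The damped frequency is ω_d = ω_n√(1−ζ²) = 0.386·√(1−0.00889) = 0.384 rad/s.
Peak time t_p = π/ω_d = π/0.384 = 8.18 s.

t_p ≈ 8.18 s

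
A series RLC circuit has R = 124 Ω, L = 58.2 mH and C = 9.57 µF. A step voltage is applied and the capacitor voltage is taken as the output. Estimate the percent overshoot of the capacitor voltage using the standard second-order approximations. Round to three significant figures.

%OS ≈ 1.63%

For a series RLC circuit (capacitor voltage as output), ω_n = 1/√(LC) = 1/√(58.2 mH · 9.57 µF) = 1340 rad/s.
ζ = (R/2)·√(C/L) = (124/2)·√(9.57 µF/58.2 mH) = 0.795.
%OS = 100 e^{−πζ/√(1−ζ²)} with ζ = 0.795 gives 1.63%.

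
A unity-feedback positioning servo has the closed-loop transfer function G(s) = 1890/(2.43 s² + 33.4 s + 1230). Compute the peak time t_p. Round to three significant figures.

t_p ≈ 0.147 s

Dividing through by 2.43: denominator becomes s² + 13.74 s + 506.2.
So ω_n = √506.2 = 22.5 rad/s and ζ = 13.74/(2·22.5) = 0.305.
ω_d = 22.5·√(1 − 0.305²) = 21.4 rad/s. t_p = π/ω_d = 0.147 s.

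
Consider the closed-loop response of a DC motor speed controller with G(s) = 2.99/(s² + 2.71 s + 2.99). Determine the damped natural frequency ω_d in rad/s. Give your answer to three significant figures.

ω_d ≈ 1.07 rad/s

ω_n = √2.99 = 1.73 rad/s; ζ = 2.71/(2·1.73) = 0.784.
ω_d = ω_n√(1−ζ²) = 1.07 rad/s.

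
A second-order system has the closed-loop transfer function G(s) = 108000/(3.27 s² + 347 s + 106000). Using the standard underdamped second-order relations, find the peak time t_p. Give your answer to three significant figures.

Dividing through by 3.27: denominator becomes s² + 106.1 s + 32420.
So ω_n = √32420 = 180 rad/s and ζ = 106.1/(2·180) = 0.295.
ω_d = 180·√(1 − 0.295²) = 172 rad/s. t_p = π/ω_d = 0.0183 s.

t_p ≈ 0.0183 s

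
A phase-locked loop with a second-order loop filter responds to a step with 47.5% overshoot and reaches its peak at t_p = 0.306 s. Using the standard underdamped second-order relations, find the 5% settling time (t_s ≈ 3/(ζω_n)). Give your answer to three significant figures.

From the overshoot, ζ = −ln(OS)/√(π²+ln²(OS)) = 0.231.
t_p = π/ω_d ⇒ ω_d = 10.3 rad/s; then ω_n = ω_d/√(1−ζ²) = 10.6 rad/s.
t_s ≈ 3/(ζω_n) = 3/(0.231·10.6) = 1.23 s.

t_s ≈ 1.23 s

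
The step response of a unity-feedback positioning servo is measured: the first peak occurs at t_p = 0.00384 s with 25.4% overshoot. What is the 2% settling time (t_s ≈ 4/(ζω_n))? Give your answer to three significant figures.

t_s ≈ 0.0112 s

ζ from %OS: ζ = |ln 0.254|/√(π²+ln²0.254) = 0.400.
From t_p = π/ω_d, ω_d = π/0.00384 = 818 rad/s, so ω_n = ω_d/√(1−ζ²) = 893 rad/s.
t_s ≈ 4/(ζω_n) = 4/(0.400·893) = 0.0112 s.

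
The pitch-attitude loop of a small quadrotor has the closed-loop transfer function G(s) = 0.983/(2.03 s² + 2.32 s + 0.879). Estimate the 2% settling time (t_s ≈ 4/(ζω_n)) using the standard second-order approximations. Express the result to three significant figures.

Dividing through by 2.03: denominator becomes s² + 1.143 s + 0.4330.
So ω_n = √0.4330 = 0.658 rad/s and ζ = 1.143/(2·0.658) = 0.868.
t_s ≈ 4/(ζω_n) = 7.00 s.

t_s ≈ 7.00 s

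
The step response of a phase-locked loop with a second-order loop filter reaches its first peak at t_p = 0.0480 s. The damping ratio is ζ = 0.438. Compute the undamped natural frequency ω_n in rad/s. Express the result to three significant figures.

Peak time t_p = π/ω_d, so ω_d = π/t_p = π/0.0480 = 65.4 rad/s.
ω_n = ω_d/√(1−ζ²) = 65.4/√0.808 = 72.8 rad/s.

ω_n ≈ 72.8 rad/s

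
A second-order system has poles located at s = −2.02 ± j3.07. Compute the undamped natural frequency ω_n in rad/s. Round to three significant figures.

The poles are at −σ ± jω_d with σ = 2.02 and ω_d = 3.07, so ω_n = √(σ²+ω_d²) = 3.67 rad/s and ζ = σ/ω_n = 0.550.

ω_n ≈ 3.67 rad/s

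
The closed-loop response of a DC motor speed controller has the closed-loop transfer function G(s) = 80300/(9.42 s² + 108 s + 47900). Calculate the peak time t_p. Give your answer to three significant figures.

Dividing through by 9.42: denominator becomes s² + 11.46 s + 5085.
So ω_n = √5085 = 71.3 rad/s and ζ = 11.46/(2·71.3) = 0.0804.
ω_d = 71.3·√(1 − 0.0804²) = 71.1 rad/s. t_p = π/ω_d = 0.0442 s.

t_p ≈ 0.0442 s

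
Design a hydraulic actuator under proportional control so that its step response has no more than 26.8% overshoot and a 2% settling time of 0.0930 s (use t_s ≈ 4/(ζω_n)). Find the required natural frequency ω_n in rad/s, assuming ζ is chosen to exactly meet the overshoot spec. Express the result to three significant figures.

ω_n ≈ 111 rad/s

ζ = −ln(OS)/√(π² + (ln OS)²). With OS = 0.268, ln OS = −1.317 and ζ = 1.317/3.406 = 0.387.
From t_s ≈ 4/(ζω_n): ω_n = 4/(ζ·t_s) = 4/(0.387·0.0930) = 111 rad/s.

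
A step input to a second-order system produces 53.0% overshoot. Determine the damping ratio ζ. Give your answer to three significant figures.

Inverting the overshoot relation: ζ = |ln 0.530|/√(π² + ln²0.530) = 0.198.

ζ ≈ 0.198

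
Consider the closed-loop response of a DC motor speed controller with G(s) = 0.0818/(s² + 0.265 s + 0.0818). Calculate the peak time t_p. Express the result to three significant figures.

t_p ≈ 12.4 s

Comparing the denominator to s² + 2ζω_n s + ω_n²: ω_n = √0.0818 = 0.286 rad/s, and 2ζω_n = 0.265 so ζ = 0.265/(2·0.286) = 0.463.
ω_d = ω_n√(1−ζ²) = 0.253 rad/s. Then t_p = π/ω_d = 12.4 s.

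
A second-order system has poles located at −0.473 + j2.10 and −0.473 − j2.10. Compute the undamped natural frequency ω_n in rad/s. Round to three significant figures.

ω_n ≈ 2.15 rad/s

|pole| = ω_n = √(0.473² + 2.10²) = 2.15 rad/s; ζ = cos θ = σ/ω_n = 0.220.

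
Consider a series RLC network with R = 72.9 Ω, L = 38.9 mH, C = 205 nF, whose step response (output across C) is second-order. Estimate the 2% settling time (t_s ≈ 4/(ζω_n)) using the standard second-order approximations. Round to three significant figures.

For a series RLC circuit (capacitor voltage as output), ω_n = 1/√(LC) = 1/√(38.9 mH · 205 nF) = 11200 rad/s.
ζ = (R/2)·√(C/L) = (72.9/2)·√(205 nF/38.9 mH) = 0.0837.
t_s ≈ 4/(ζω_n) = 0.00427 s.

t_s ≈ 0.00427 s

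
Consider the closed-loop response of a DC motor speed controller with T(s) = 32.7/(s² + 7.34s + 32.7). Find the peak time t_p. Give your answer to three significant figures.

t_p ≈ 0.716 s

Matching coefficients with s² + 2ζω_n s + ω_n² gives ω_n² = 32.7 ⇒ ω_n = 5.72 rad/s, and ζ = 7.34/(2ω_n) = 0.642.
ω_d = 5.72·√(1 − 0.642²) = 4.39 rad/s. Then t_p = π/ω_d = 0.716 s.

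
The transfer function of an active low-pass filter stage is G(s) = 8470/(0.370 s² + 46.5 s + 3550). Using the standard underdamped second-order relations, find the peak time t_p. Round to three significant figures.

t_p ≈ 0.0418 s

Dividing through by 0.370: denominator becomes s² + 125.7 s + 9595.
So ω_n = √9595 = 98.0 rad/s and ζ = 125.7/(2·98.0) = 0.642.
The damped frequency ω_d = ω_n√(1−ζ²) = 75.1 rad/s. t_p = π/ω_d = 0.0418 s.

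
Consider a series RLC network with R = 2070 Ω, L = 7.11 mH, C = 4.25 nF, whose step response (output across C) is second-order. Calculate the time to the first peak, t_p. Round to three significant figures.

t_p ≈ 0.0000288 s

For a series RLC circuit (capacitor voltage as output), ω_n = 1/√(LC) = 1/√(7.11 mH · 4.25 nF) = 182000 rad/s.
ζ = (R/2)·√(C/L) = (2070/2)·√(4.25 nF/7.11 mH) = 0.800.
ω_d = 182000·√(1 − 0.800²) = 109000 rad/s. t_p = π/ω_d = 0.0000288 s.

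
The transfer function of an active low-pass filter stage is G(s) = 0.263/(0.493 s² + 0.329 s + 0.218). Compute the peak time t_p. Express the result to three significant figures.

Dividing through by 0.493: denominator becomes s² + 0.6673 s + 0.4422.
So ω_n = √0.4422 = 0.665 rad/s and ζ = 0.6673/(2·0.665) = 0.502.
The damped frequency ω_d = ω_n√(1−ζ²) = 0.575 rad/s. t_p = π/ω_d = 5.46 s.

t_p ≈ 5.46 s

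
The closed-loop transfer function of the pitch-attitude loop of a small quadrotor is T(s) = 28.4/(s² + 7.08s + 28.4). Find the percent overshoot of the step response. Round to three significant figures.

Comparing the denominator to s² + 2ζω_n s + ω_n²: ω_n = √28.4 = 5.33 rad/s, and 2ζω_n = 7.08 so ζ = 7.08/(2·5.33) = 0.664.
Overshoot: exp(−π·0.664/√(1−0.664²)) = 0.0613, i.e. 6.13%.

%OS ≈ 6.13%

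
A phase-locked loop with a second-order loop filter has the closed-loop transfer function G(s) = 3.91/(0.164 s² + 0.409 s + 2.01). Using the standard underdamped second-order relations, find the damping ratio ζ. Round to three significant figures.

ζ ≈ 0.356

Dividing through by 0.164: denominator becomes s² + 2.494 s + 12.26.
So ω_n = √12.26 = 3.50 rad/s and ζ = 2.494/(2·3.50) = 0.356.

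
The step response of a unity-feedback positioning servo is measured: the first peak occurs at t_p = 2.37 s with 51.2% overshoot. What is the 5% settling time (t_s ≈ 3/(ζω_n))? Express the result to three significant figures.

The overshoot fixes ζ = −ln(OS)/√(π²+ln²(OS)) = 0.208.
t_p = π/ω_d ⇒ ω_d = 1.33 rad/s; then ω_n = ω_d/√(1−ζ²) = 1.36 rad/s.
t_s ≈ 3/(ζω_n) = 3/(0.208·1.36) = 10.6 s.

t_s ≈ 10.6 s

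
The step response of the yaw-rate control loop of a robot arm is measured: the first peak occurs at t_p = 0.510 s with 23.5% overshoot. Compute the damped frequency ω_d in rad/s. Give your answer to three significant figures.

ω_d ≈ 6.16 rad/s

t_p = π/ω_d, so ω_d = π/0.510 = 6.16 rad/s.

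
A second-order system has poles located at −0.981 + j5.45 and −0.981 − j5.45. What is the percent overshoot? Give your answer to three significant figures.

|pole| = ω_n = √(0.981² + 5.45²) = 5.54 rad/s; ζ = cos θ = σ/ω_n = 0.177.
%OS = 100 e^{−πζ/√(1−ζ²)} with ζ = 0.177 gives 56.8%.

%OS ≈ 56.8%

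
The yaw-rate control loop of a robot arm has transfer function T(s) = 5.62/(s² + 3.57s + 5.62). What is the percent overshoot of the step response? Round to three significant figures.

ω_n = √5.62 = 2.37 rad/s; ζ = 3.57/(2·2.37) = 0.753.
Overshoot: exp(−π·0.753/√(1−0.753²)) = 0.0275, i.e. 2.75%.

%OS ≈ 2.75%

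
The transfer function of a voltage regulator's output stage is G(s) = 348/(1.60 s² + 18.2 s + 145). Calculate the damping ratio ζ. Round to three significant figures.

Dividing through by 1.60: denominator becomes s² + 11.37 s + 90.62.
So ω_n = √90.62 = 9.52 rad/s and ζ = 11.37/(2·9.52) = 0.597.

ζ ≈ 0.597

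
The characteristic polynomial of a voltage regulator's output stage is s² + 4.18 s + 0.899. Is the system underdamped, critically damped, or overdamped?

overdamped

a² − 4b = 14 > 0 (two distinct real roots); the system is overdamped.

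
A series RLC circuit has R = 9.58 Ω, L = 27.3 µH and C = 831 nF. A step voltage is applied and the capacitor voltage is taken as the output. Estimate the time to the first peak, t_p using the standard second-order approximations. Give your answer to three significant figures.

t_p ≈ 0.0000272 s

For a series RLC circuit (capacitor voltage as output), ω_n = 1/√(LC) = 1/√(27.3 µH · 831 nF) = 210000 rad/s.
ζ = (R/2)·√(C/L) = (9.58/2)·√(831 nF/27.3 µH) = 0.836.
ω_d = 210000·√(1 − 0.836²) = 115000 rad/s. t_p = π/ω_d = 0.0000272 s.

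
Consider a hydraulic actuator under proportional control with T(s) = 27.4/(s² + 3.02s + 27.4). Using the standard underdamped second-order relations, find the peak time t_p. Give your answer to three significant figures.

ω_n = √27.4 = 5.23 rad/s; ζ = 3.02/(2·5.23) = 0.288.
ω_d = 5.23·√(1 − 0.288²) = 5.01 rad/s. Then t_p = π/ω_d = 0.627 s.

t_p ≈ 0.627 s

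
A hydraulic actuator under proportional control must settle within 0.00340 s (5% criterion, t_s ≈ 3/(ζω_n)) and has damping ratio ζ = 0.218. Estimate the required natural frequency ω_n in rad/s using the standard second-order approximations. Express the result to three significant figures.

Rearranging t_s ≈ 3/(ζω_n) gives ω_n = 3/(ζ·t_s) = 3/(0.218 × 0.00340) = 4050 rad/s.

ω_n ≈ 4050 rad/s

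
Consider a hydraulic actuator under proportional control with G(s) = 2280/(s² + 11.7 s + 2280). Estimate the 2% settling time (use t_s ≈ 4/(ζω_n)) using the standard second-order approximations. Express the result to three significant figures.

Comparing the denominator to s² + 2ζω_n s + ω_n²: ω_n = √2280 = 47.7 rad/s, and 2ζω_n = 11.7 so ζ = 11.7/(2·47.7) = 0.123.
t_s ≈ 4/(ζω_n) = 4/(0.123·47.7) = 0.684 s.

t_s ≈ 0.684 s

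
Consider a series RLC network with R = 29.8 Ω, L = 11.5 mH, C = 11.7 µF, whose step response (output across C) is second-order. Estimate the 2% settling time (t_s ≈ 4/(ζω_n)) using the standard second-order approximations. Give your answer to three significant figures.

t_s ≈ 0.00309 s

For a series RLC circuit (capacitor voltage as output), ω_n = 1/√(LC) = 1/√(11.5 mH · 11.7 µF) = 2730 rad/s.
ζ = (R/2)·√(C/L) = (29.8/2)·√(11.7 µF/11.5 mH) = 0.475.
t_s ≈ 4/(ζω_n) = 0.00309 s.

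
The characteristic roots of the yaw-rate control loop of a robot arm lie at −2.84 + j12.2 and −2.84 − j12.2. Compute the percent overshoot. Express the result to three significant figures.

%OS ≈ 48.1%

The poles are at −σ ± jω_d with σ = 2.84 and ω_d = 12.2, so ω_n = √(σ²+ω_d²) = 12.5 rad/s and ζ = σ/ω_n = 0.227.
Overshoot: exp(−π·0.227/√(1−0.227²)) = 0.481, i.e. 48.1%.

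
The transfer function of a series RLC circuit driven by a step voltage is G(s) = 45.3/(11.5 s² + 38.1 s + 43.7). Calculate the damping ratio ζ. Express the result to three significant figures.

ζ ≈ 0.850

Dividing through by 11.5: denominator becomes s² + 3.313 s + 3.800.
So ω_n = √3.800 = 1.95 rad/s and ζ = 3.313/(2·1.95) = 0.850.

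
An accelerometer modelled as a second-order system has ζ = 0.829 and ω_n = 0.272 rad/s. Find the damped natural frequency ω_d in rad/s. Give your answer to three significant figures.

ω_d = ω_n√(1−ζ²) = 0.272·√0.313 = 0.152 rad/s.

ω_d ≈ 0.152 rad/s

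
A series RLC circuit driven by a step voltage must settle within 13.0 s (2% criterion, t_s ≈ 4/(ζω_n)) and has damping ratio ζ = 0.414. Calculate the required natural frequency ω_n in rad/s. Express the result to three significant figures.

ω_n ≈ 0.743 rad/s

Rearranging t_s ≈ 4/(ζω_n) gives ω_n = 4/(ζ·t_s) = 4/(0.414 × 13.0) = 0.743 rad/s.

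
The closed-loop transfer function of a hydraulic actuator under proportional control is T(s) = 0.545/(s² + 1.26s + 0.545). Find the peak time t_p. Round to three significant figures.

t_p ≈ 8.16 s

Matching coefficients with s² + 2ζω_n s + ω_n² gives ω_n² = 0.545 ⇒ ω_n = 0.738 rad/s, and ζ = 1.26/(2ω_n) = 0.853.
ω_d = 0.738·√(1 − 0.853²) = 0.385 rad/s. Then t_p = π/ω_d = 8.16 s.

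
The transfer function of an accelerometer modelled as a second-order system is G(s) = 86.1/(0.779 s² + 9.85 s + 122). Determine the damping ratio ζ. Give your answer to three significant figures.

ζ ≈ 0.505

Dividing through by 0.779: denominator becomes s² + 12.64 s + 156.6.
So ω_n = √156.6 = 12.5 rad/s and ζ = 12.64/(2·12.5) = 0.505.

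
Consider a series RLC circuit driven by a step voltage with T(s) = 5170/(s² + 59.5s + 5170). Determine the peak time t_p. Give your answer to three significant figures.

t_p ≈ 0.0480 s

ω_n = √5170 = 71.9 rad/s; ζ = 59.5/(2·71.9) = 0.414.
The damped frequency ω_d = ω_n√(1−ζ²) = 65.5 rad/s. Then t_p = π/ω_d = 0.0480 s.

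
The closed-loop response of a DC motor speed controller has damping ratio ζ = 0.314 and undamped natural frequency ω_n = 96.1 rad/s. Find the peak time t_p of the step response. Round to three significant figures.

The damped frequency is ω_d = ω_n√(1−ζ²) = 96.1·√(1−0.0986) = 91.2 rad/s.
Peak time t_p = π/ω_d = π/91.2 = 0.0344 s.

t_p ≈ 0.0344 s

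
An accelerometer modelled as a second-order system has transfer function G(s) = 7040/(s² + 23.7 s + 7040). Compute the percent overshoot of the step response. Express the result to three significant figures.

ω_n = √7040 = 83.9 rad/s; ζ = 23.7/(2·83.9) = 0.141.
Overshoot: exp(−π·0.141/√(1−0.141²)) = 0.639, i.e. 63.9%.

%OS ≈ 63.9%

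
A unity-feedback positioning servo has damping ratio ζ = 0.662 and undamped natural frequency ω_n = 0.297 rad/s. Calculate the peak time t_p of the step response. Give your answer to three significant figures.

The damped frequency is ω_d = ω_n√(1−ζ²) = 0.297·√(1−0.438) = 0.223 rad/s.
Peak time t_p = π/ω_d = π/0.223 = 14.1 s.

t_p ≈ 14.1 s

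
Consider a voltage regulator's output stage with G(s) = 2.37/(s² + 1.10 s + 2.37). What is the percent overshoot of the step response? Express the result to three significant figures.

ω_n = √2.37 = 1.54 rad/s; ζ = 1.10/(2·1.54) = 0.357.
Overshoot: exp(−π·0.357/√(1−0.357²)) = 0.301, i.e. 30.1%.

%OS ≈ 30.1%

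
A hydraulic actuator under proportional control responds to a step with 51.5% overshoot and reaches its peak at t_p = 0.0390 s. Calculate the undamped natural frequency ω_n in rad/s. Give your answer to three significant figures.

ζ from %OS: ζ = |ln 0.515|/√(π²+ln²0.515) = 0.207.
t_p = π/ω_d ⇒ ω_d = 80.6 rad/s; then ω_n = ω_d/√(1−ζ²) = 82.3 rad/s.

ω_n ≈ 82.3 rad/s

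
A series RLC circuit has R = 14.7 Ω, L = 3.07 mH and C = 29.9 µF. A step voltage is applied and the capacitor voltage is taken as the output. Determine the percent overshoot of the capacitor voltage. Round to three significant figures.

%OS ≈ 3.65%

For a series RLC circuit (capacitor voltage as output), ω_n = 1/√(LC) = 1/√(3.07 mH · 29.9 µF) = 3300 rad/s.
ζ = (R/2)·√(C/L) = (14.7/2)·√(29.9 µF/3.07 mH) = 0.725.
Overshoot: exp(−π·0.725/√(1−0.725²)) = 0.0365, i.e. 3.65%.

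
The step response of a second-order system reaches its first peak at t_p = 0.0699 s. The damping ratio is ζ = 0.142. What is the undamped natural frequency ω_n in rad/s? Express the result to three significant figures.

ω_n ≈ 45.4 rad/s

Peak time t_p = π/ω_d, so ω_d = π/t_p = π/0.0699 = 44.9 rad/s.
ω_n = ω_d/√(1−ζ²) = 44.9/√0.980 = 45.4 rad/s.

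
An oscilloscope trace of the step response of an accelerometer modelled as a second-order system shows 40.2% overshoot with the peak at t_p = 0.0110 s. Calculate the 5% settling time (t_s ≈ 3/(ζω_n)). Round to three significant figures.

ζ from %OS: ζ = |ln 0.402|/√(π²+ln²0.402) = 0.279.
t_p = π/ω_d ⇒ ω_d = 286 rad/s; then ω_n = ω_d/√(1−ζ²) = 297 rad/s.
t_s ≈ 3/(ζω_n) = 3/(0.279·297) = 0.0362 s.

t_s ≈ 0.0362 s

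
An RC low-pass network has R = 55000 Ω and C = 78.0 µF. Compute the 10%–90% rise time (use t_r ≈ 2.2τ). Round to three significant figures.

τ = RC = 55000 × 78.0 µF = 4.29 s.
t_r ≈ 2.2τ = 9.44 s.

t_r ≈ 9.44 s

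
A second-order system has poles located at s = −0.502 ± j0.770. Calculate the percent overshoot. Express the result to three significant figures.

%OS ≈ 12.9%

|pole| = ω_n = √(0.502² + 0.770²) = 0.919 rad/s; ζ = cos θ = σ/ω_n = 0.546.
Overshoot: exp(−π·0.546/√(1−0.546²)) = 0.129, i.e. 12.9%.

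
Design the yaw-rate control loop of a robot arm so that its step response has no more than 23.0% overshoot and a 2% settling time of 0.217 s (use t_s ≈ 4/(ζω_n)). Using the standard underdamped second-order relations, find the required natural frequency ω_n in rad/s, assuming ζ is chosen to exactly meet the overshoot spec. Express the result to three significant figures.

ω_n ≈ 43.5 rad/s

Inverting the overshoot relation: ζ = |ln 0.230|/√(π² + ln²0.230) = 0.424.
From t_s ≈ 4/(ζω_n): ω_n = 4/(ζ·t_s) = 4/(0.424·0.217) = 43.5 rad/s.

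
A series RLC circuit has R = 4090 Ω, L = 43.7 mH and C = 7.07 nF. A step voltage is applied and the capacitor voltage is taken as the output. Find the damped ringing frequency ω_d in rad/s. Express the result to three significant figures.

For a series RLC circuit (capacitor voltage as output), ω_n = 1/√(LC) = 1/√(43.7 mH · 7.07 nF) = 56900 rad/s.
ζ = (R/2)·√(C/L) = (4090/2)·√(7.07 nF/43.7 mH) = 0.823.
ω_d = 56900·√(1 − 0.823²) = 32400 rad/s.

ω_d ≈ 32400 rad/s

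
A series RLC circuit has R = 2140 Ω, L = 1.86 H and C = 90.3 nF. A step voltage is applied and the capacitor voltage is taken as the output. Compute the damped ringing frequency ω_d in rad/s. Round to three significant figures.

ω_d ≈ 2370 rad/s

For a series RLC circuit (capacitor voltage as output), ω_n = 1/√(LC) = 1/√(1.86 H · 90.3 nF) = 2440 rad/s.
ζ = (R/2)·√(C/L) = (2140/2)·√(90.3 nF/1.86 H) = 0.236.
ω_d = ω_n√(1−ζ²) = 2370 rad/s.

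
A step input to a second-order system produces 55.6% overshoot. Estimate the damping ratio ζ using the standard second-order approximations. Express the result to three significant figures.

ζ ≈ 0.184

Inverting the overshoot relation: ζ = |ln 0.556|/√(π² + ln²0.556) = 0.184.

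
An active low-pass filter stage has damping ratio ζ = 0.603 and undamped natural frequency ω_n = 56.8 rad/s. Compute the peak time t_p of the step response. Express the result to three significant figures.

The damped frequency is ω_d = ω_n√(1−ζ²) = 56.8·√(1−0.364) = 45.3 rad/s.
Peak time t_p = π/ω_d = π/45.3 = 0.0693 s.

t_p ≈ 0.0693 s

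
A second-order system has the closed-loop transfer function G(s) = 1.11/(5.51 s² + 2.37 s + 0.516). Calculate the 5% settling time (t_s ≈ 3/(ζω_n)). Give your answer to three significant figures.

t_s ≈ 13.9 s

Dividing through by 5.51: denominator becomes s² + 0.4301 s + 0.09365.
So ω_n = √0.09365 = 0.306 rad/s and ζ = 0.4301/(2·0.306) = 0.703.
t_s ≈ 3/(ζω_n) = 13.9 s.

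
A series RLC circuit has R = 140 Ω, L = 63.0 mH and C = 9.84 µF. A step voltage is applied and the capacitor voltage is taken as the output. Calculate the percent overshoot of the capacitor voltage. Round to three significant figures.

For a series RLC circuit (capacitor voltage as output), ω_n = 1/√(LC) = 1/√(63.0 mH · 9.84 µF) = 1270 rad/s.
ζ = (R/2)·√(C/L) = (140/2)·√(9.84 µF/63.0 mH) = 0.875.
Overshoot: exp(−π·0.875/√(1−0.875²)) = 0.00344, i.e. 0.344%.

%OS ≈ 0.344%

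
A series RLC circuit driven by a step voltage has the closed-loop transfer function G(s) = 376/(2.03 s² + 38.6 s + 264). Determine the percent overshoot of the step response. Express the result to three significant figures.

Dividing through by 2.03: denominator becomes s² + 19.01 s + 130.0.
So ω_n = √130.0 = 11.4 rad/s and ζ = 19.01/(2·11.4) = 0.834.
%OS = 100 e^{−πζ/√(1−ζ²)} with ζ = 0.834 gives 0.871%.

%OS ≈ 0.871%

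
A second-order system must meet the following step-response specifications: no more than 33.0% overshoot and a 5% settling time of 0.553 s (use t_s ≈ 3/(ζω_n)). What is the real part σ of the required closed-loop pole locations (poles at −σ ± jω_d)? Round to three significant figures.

The settling-time spec alone fixes σ = ζω_n = 3/t_s = 3/0.553 = 5.42.
(Overshoot then fixes ζ = 0.333 and hence ω_d = σ·√(1−ζ²)/ζ = 15.4 rad/s.)

σ ≈ 5.42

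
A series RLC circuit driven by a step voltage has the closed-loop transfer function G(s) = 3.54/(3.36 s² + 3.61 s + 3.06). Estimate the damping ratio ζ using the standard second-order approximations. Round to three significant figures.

ζ ≈ 0.563

Dividing through by 3.36: denominator becomes s² + 1.074 s + 0.9107.
So ω_n = √0.9107 = 0.954 rad/s and ζ = 1.074/(2·0.954) = 0.563.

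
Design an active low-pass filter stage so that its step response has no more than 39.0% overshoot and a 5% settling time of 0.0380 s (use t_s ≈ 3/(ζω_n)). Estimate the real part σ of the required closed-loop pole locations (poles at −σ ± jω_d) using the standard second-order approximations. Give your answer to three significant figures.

The settling-time spec alone fixes σ = ζω_n = 3/t_s = 3/0.0380 = 78.9.
(Overshoot then fixes ζ = 0.287 and hence ω_d = σ·√(1−ζ²)/ζ = 263 rad/s.)

σ ≈ 78.9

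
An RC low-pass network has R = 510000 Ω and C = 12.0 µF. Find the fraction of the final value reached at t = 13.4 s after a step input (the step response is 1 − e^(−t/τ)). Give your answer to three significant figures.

τ = RC = 510000 × 12.0 µF = 6.12 s.
y(t)/y_∞ = 1 − e^(−t/τ) = 1 − e^(−13.4/6.12) = 1 − e^(−2.19) = 0.888.

y/y_∞ ≈ 0.888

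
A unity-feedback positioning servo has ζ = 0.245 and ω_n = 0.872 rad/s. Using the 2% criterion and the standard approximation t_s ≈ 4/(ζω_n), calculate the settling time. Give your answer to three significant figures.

t_s ≈ 4/(ζω_n) = 4/(0.245 × 0.872) = 18.7 s.

t_s ≈ 18.7 s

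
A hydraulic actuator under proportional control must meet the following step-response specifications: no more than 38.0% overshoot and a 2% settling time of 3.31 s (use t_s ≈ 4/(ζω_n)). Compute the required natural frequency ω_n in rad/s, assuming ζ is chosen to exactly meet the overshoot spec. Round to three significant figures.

ζ = −ln(OS)/√(π² + (ln OS)²). With OS = 0.380, ln OS = −0.9676 and ζ = 0.9676/3.287 = 0.294.
From t_s ≈ 4/(ζω_n): ω_n = 4/(ζ·t_s) = 4/(0.294·3.31) = 4.11 rad/s.

ω_n ≈ 4.11 rad/s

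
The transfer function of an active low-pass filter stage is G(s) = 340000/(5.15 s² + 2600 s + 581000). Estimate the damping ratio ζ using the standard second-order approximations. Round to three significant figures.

ζ ≈ 0.752

Dividing through by 5.15: denominator becomes s² + 504.9 s + 112800.
So ω_n = √112800 = 336 rad/s and ζ = 504.9/(2·336) = 0.752.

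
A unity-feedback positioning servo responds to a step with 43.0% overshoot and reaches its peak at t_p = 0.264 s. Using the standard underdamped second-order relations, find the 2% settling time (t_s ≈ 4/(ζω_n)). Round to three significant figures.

t_s ≈ 1.25 s

The overshoot fixes ζ = −ln(OS)/√(π²+ln²(OS)) = 0.259.
t_p = π/ω_d ⇒ ω_d = 11.9 rad/s; then ω_n = ω_d/√(1−ζ²) = 12.3 rad/s.
t_s ≈ 4/(ζω_n) = 4/(0.259·12.3) = 1.25 s.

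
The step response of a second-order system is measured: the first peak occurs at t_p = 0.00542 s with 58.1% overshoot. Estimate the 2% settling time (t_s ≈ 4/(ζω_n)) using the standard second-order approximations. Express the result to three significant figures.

ζ from %OS: ζ = |ln 0.581|/√(π²+ln²0.581) = 0.170.
t_p = π/ω_d ⇒ ω_d = 580 rad/s; then ω_n = ω_d/√(1−ζ²) = 588 rad/s.
t_s ≈ 4/(ζω_n) = 4/(0.170·588) = 0.0399 s.

t_s ≈ 0.0399 s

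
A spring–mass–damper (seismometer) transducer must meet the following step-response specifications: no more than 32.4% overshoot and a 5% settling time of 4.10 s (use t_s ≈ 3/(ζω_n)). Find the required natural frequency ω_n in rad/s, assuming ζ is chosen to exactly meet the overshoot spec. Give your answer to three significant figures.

ω_n ≈ 2.17 rad/s

ζ = −ln(OS)/√(π² + (ln OS)²). With OS = 0.324, ln OS = −1.127 and ζ = 1.127/3.338 = 0.338.
From t_s ≈ 3/(ζω_n): ω_n = 3/(ζ·t_s) = 3/(0.338·4.10) = 2.17 rad/s.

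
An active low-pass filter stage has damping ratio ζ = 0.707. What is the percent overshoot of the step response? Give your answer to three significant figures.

For an underdamped second-order system, %OS = 100·exp(−πζ/√(1−ζ²)).
πζ/√(1−ζ²) = π·0.707/√(1−0.500) = 3.141, so %OS = 100·e^(−3.141) = 4.33%.

%OS ≈ 4.33%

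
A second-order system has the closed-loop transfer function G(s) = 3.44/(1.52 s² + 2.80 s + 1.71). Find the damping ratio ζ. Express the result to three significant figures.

ζ ≈ 0.868

Dividing through by 1.52: denominator becomes s² + 1.842 s + 1.125.
So ω_n = √1.125 = 1.06 rad/s and ζ = 1.842/(2·1.06) = 0.868.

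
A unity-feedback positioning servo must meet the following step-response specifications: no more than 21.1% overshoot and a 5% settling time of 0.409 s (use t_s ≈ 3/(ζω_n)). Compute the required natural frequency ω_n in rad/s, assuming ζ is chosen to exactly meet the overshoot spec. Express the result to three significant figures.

ω_n ≈ 16.5 rad/s

From %OS = 100·exp(−πζ/√(1−ζ²)), invert to get ζ = −ln(OS)/√(π² + ln²(OS)) with OS = 0.211.
−ln 0.211 = 1.556, so ζ = 1.556/√(π² + 2.421) = 0.444.
Then ω_n = 3/(ζ t_s) = 3/(0.444 × 0.409) = 16.5 rad/s.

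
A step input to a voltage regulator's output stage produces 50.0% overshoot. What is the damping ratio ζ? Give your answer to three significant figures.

ζ = −ln(OS)/√(π² + (ln OS)²). With OS = 0.500, ln OS = −0.6931 and ζ = 0.6931/3.217 = 0.215.

ζ ≈ 0.215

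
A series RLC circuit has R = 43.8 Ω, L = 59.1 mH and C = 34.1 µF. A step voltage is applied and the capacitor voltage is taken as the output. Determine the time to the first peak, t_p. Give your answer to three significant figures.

t_p ≈ 0.00524 s

For a series RLC circuit (capacitor voltage as output), ω_n = 1/√(LC) = 1/√(59.1 mH · 34.1 µF) = 704 rad/s.
ζ = (R/2)·√(C/L) = (43.8/2)·√(34.1 µF/59.1 mH) = 0.526.
ω_d = ω_n√(1−ζ²) = 599 rad/s. t_p = π/ω_d = 0.00524 s.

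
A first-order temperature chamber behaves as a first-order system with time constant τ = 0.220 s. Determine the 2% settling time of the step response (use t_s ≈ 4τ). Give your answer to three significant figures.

t_s ≈ 4τ = 0.880 s.

t_s ≈ 0.880 s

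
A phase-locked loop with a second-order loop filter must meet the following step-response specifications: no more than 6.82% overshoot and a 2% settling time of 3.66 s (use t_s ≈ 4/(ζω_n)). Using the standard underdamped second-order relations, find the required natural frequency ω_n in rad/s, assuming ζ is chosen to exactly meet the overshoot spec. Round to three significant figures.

ω_n ≈ 1.68 rad/s

From %OS = 100·exp(−πζ/√(1−ζ²)), invert to get ζ = −ln(OS)/√(π² + ln²(OS)) with OS = 0.0682.
−ln 0.0682 = 2.685, so ζ = 2.685/√(π² + 7.211) = 0.650.
Then ω_n = 4/(ζ t_s) = 4/(0.650 × 3.66) = 1.68 rad/s.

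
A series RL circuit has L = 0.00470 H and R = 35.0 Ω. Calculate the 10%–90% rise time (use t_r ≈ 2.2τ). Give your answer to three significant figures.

τ = L/R = 0.00470/35.0 = 0.000134 s.
t_r ≈ 2.2τ = 0.000295 s.

t_r ≈ 0.000295 s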